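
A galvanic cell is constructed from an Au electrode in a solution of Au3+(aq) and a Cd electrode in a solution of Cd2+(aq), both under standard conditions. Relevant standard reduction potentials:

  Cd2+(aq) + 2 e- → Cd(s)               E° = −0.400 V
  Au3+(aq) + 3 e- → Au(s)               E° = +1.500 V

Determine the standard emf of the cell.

The Au³⁺/Au couple has the higher E°, so Au ion is reduced (cathode) and Cd is oxidized (anode).
E°cell = E°(cathode) − E°(anode) = +1.500 − (−0.400) = +1.900 V.

+1.900 V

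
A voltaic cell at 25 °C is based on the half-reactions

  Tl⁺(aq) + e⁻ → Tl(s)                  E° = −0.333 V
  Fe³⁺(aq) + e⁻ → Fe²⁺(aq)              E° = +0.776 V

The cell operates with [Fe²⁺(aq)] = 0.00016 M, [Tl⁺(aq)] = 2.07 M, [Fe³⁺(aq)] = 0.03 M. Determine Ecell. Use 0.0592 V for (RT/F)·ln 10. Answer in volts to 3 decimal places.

The Fe³⁺/Fe²⁺ couple has the more positive E°, so it is the cathode; Tl⁺/Tl is the anode.
E°cell = +0.776 − (−0.333) = +1.109 V, with n = 1 electron transferred.
For the overall reaction Fe³⁺(aq) + Tl(s) → Fe²⁺(aq) + Tl⁺(aq), Q = ([Fe²⁺(aq)]·[Tl⁺(aq)]) / [Fe³⁺(aq)] = 0.011, giving log Q = −1.957.
Applying E = E° − (RT ln10/nF)·log Q gives +1.109 − (0.0592/1)(−1.957) = +1.225 V.

+1.225 V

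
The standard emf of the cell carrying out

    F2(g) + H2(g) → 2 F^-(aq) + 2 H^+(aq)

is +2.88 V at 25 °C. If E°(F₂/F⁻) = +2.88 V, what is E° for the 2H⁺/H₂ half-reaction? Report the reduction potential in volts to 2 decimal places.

In the reaction as written the F₂/F⁻ couple is reduced (cathode) and 2H⁺/H₂ is oxidized (anode), so E°cell = E°(F₂/F⁻) − E°(2H⁺/H₂).
E°(2H⁺/H₂) = E°(cathode) − E°cell = +2.88 − (+2.88) = +0.00 V.

+0.00 V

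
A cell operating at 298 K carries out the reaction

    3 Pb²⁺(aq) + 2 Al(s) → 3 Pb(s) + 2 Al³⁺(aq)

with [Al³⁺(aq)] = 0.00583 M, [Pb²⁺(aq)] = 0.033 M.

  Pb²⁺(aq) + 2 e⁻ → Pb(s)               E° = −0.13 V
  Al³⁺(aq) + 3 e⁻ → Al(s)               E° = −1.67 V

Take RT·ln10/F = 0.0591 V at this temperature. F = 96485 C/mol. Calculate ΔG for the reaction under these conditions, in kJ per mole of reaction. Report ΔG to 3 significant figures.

The standard cell potential is −0.13 − (−1.67) = +1.54 V, with n = 6 electrons in the balanced equation.
The reaction quotient is [Al³⁺(aq)]^2 / [Pb²⁺(aq)]^3 = 0.946; by Nernst, E = +1.54 − (0.0591/6)(−0.024) = +1.5402 V.
Then ΔG = −nFE = −6 × 96485 × +1.5402 J/mol = −892 kJ/mol.

−892 kJ/mol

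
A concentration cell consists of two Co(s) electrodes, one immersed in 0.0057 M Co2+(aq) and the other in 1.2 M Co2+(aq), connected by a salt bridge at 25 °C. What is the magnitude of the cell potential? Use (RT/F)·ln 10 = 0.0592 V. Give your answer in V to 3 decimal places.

0.069 V

For a concentration cell E°cell = 0, since both electrodes use the same couple.
The compartment with the higher Co2+(aq) concentration (1.2 M) acts as the cathode; ions are reduced there and produced at the dilute (0.0057 M) anode.
With n = 2, Ecell = −(0.0592/2)·log([dilute]/[conc]) = −(0.0592/2)·log(0.0057/1.2) = +0.069 V.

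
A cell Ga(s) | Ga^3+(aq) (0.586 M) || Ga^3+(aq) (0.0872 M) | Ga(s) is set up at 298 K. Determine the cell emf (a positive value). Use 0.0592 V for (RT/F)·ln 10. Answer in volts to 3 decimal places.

0.016 V

For a concentration cell E°cell = 0, since both electrodes use the same couple.
The compartment with the higher Ga^3+(aq) concentration (0.586 M) acts as the cathode; ions are reduced there and produced at the dilute (0.0872 M) anode.
With n = 3, Ecell = −(0.0592/3)·log([dilute]/[conc]) = −(0.0592/3)·log(0.0872/0.586) = +0.016 V.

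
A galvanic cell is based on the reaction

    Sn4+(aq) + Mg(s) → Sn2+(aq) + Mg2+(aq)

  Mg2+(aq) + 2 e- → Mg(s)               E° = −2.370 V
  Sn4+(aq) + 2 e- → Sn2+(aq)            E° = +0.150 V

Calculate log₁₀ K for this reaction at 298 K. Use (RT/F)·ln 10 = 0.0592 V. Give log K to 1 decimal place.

The Sn⁴⁺/Sn²⁺ couple is reduced (cathode); E°cell = +0.150 − (−2.370) = +2.520 V with n = 2.
At equilibrium E = 0, so log K = nE°cell / 0.0592 = (2)(+2.520) / 0.0592 = 85.1.

log K = 85.1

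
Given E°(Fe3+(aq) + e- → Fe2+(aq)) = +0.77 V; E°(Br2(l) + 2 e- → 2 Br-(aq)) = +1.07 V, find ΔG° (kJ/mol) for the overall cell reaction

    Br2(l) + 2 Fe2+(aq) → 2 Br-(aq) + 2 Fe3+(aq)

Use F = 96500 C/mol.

In the reaction as written Br2(l) is reduced, so the Br₂/Br⁻ couple is the cathode and Fe³⁺/Fe²⁺ is the anode.
E°cell = +1.07 − (+0.77) = +0.30 V; balancing electrons gives n = 2.
ΔG° = −nFE°cell = −(2)(96500)(+0.30) J/mol = −57.9 kJ/mol.

−57.9 kJ/mol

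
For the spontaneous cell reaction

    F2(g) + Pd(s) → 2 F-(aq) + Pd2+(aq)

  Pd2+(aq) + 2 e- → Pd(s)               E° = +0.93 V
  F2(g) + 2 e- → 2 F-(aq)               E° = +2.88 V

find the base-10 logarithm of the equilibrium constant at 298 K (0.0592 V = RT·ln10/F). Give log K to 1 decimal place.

log K = 65.9

The F₂/F⁻ couple is reduced (cathode); E°cell = +2.88 − (+0.93) = +1.95 V with n = 2.
At equilibrium E = 0, so log K = nE°cell / 0.0592 = (2)(+1.95) / 0.0592 = 65.9.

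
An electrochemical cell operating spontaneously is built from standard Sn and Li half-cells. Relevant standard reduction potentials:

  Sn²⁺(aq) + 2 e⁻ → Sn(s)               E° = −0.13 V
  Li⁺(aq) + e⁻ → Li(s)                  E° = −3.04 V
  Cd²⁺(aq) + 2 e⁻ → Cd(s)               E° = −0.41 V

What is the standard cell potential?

+2.91 V

The Sn²⁺/Sn couple has the higher E°, so Sn ion is reduced (cathode) and Li is oxidized (anode).
E°cell = E°(cathode) − E°(anode) = −0.13 − (−3.04) = +2.91 V.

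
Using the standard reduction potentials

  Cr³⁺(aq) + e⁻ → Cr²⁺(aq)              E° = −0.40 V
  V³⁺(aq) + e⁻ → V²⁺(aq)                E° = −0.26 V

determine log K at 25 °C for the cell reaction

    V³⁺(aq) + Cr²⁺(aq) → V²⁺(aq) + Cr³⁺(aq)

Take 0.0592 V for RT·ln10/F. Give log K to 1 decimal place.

log K = 2.4

The V³⁺/V²⁺ couple is reduced (cathode); E°cell = −0.26 − (−0.40) = +0.14 V with n = 1.
At equilibrium E = 0, so log K = nE°cell / 0.0592 = (1)(+0.14) / 0.0592 = 2.4.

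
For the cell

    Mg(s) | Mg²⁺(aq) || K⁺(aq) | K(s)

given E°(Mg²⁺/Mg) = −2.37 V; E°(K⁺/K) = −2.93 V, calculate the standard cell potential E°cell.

−0.56 V

By convention the left-hand electrode in cell notation is the anode (oxidation) and the right-hand electrode is the cathode (reduction).
E°cell = E°(right) − E°(left) = −2.93 − (−2.37) = −0.56 V.
The negative sign shows that, as written, the cell would require an external voltage to drive the reaction.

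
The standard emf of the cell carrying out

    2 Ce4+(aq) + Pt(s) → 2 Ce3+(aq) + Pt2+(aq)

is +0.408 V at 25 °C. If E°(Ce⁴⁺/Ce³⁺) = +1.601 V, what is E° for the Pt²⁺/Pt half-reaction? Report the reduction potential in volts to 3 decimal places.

+1.193 V

In the reaction as written the Ce⁴⁺/Ce³⁺ couple is reduced (cathode) and Pt²⁺/Pt is oxidized (anode), so E°cell = E°(Ce⁴⁺/Ce³⁺) − E°(Pt²⁺/Pt).
E°(Pt²⁺/Pt) = E°(cathode) − E°cell = +1.601 − (+0.408) = +1.193 V.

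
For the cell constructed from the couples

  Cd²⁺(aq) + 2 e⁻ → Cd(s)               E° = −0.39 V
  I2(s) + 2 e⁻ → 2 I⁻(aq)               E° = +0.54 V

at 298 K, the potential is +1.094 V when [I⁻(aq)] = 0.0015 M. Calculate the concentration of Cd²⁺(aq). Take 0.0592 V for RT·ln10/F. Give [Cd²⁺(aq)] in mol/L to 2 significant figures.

I₂/I⁻ is the cathode (higher E°); E°cell = +0.54 − (−0.39) = +0.93 V with n = 2.
Since E = E° − (0.0592/n)·log Q, log Q = n(E° − E)/0.0592 = −5.541.
The balanced reaction is I2(s) + Cd(s) → 2 I⁻(aq) + Cd²⁺(aq), so Q = [I⁻(aq)]^2·[Cd²⁺(aq)].
Substituting the known concentrations and solving, log [Cd²⁺(aq)] = 0.107 and [Cd²⁺(aq)] = 1.3 M.

1.3 M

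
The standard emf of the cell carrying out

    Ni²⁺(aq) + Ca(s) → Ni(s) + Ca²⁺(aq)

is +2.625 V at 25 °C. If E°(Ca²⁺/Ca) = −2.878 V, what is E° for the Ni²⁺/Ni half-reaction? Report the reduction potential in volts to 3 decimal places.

In the reaction as written the Ni²⁺/Ni couple is reduced (cathode) and Ca²⁺/Ca is oxidized (anode), so E°cell = E°(Ni²⁺/Ni) − E°(Ca²⁺/Ca).
E°(Ni²⁺/Ni) = E°cell + E°(anode) = +2.625 + (−2.878) = −0.253 V.

−0.253 V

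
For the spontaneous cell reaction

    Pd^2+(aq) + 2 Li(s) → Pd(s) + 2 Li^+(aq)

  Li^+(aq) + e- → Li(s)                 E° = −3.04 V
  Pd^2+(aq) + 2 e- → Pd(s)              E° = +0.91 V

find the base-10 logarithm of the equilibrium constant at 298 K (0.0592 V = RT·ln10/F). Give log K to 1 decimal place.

log K = 133.4

The Pd²⁺/Pd couple is reduced (cathode); E°cell = +0.91 − (−3.04) = +3.95 V with n = 2.
At equilibrium E = 0, so log K = nE°cell / 0.0592 = (2)(+3.95) / 0.0592 = 133.4.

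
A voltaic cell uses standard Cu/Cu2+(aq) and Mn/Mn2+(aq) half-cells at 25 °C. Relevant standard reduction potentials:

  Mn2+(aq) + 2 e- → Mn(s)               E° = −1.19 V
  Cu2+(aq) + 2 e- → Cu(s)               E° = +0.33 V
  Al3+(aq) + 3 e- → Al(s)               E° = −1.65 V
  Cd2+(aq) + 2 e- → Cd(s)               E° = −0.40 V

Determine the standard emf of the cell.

+1.52 V

The Cu²⁺/Cu couple has the higher E°, so Cu ion is reduced (cathode) and Mn is oxidized (anode).
E°cell = E°(cathode) − E°(anode) = +0.33 − (−1.19) = +1.52 V.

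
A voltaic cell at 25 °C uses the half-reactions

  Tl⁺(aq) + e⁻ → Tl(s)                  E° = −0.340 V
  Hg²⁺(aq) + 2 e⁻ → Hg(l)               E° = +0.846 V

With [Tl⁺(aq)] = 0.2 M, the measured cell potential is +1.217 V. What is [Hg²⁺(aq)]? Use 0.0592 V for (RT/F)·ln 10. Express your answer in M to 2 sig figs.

0.45 M

The Hg²⁺/Hg couple has the larger reduction potential, so it is the cathode: E°cell = +0.846 − (−0.340) = +1.186 V and n = 2.
Since E = E° − (0.0592/n)·log Q, log Q = n(E° − E)/0.0592 = −1.047.
Balancing electrons gives Hg²⁺(aq) + 2 Tl(s) → Hg(l) + 2 Tl⁺(aq); thus Q = [Tl⁺(aq)]^2 / [Hg²⁺(aq)].
Substituting the known concentrations and solving, log [Hg²⁺(aq)] = −0.351 and [Hg²⁺(aq)] = 0.45 M.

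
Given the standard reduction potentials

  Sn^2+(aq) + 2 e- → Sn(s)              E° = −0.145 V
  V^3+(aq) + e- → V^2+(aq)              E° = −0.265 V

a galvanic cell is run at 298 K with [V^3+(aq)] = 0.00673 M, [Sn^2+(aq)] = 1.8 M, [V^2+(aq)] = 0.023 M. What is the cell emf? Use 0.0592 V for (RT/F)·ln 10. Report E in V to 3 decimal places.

Sn²⁺/Sn is reduced (cathode, E° = −0.145 V) and V³⁺/V²⁺ is oxidized (anode).
The standard potential is −0.145 − (−0.265) = +0.120 V and the balanced reaction transfers n = 2 electrons.
The balanced reaction is Sn^2+(aq) + 2 V^2+(aq) → Sn(s) + 2 V^3+(aq), so Q = [V^3+(aq)]^2 / ([Sn^2+(aq)]·[V^2+(aq)]^2) = 0.0476 and log Q = −1.323.
Applying E = E° − (RT ln10/nF)·log Q gives +0.120 − (0.0592/2)(−1.323) = +0.159 V.

+0.159 V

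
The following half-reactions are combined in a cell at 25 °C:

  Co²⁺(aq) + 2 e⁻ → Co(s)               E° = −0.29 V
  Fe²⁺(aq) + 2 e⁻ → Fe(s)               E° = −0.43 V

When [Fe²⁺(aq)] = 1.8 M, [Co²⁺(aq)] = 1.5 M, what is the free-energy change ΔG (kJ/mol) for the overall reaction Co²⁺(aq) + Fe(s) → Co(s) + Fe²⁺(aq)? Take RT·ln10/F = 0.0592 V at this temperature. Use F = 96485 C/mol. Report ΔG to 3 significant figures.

−26.6 kJ/mol

The standard cell potential is −0.29 − (−0.43) = +0.14 V, with n = 2 electrons in the balanced equation.
Q = [Fe²⁺(aq)] / [Co²⁺(aq)] = 1.2, so log Q = 0.079 and E = +0.14 − (0.0592/2)(0.079) = +0.1377 V.
Finally ΔG = −nFE = −(2)(96485 C/mol)(+0.1377 V) = −26.6 kJ/mol.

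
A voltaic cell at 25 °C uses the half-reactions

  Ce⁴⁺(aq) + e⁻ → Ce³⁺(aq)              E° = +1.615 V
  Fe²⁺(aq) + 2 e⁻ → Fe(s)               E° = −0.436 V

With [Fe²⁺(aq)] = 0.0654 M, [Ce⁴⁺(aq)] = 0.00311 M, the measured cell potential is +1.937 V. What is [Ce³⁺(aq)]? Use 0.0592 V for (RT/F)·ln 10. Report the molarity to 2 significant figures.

The Ce⁴⁺/Ce³⁺ couple has the larger reduction potential, so it is the cathode: E°cell = +1.615 − (−0.436) = +2.051 V and n = 2.
From the Nernst equation, log Q = n(E° − E)/0.0592 = 2·(+2.051 − (+1.937))/0.0592 = 3.851.
For 2 Ce⁴⁺(aq) + Fe(s) → 2 Ce³⁺(aq) + Fe²⁺(aq), the reaction quotient is Q = ([Ce³⁺(aq)]^2·[Fe²⁺(aq)]) / [Ce⁴⁺(aq)]^2.
Substituting the known concentrations and solving, log [Ce³⁺(aq)] = 0.010 and [Ce³⁺(aq)] = 1.0 M.

1.0 M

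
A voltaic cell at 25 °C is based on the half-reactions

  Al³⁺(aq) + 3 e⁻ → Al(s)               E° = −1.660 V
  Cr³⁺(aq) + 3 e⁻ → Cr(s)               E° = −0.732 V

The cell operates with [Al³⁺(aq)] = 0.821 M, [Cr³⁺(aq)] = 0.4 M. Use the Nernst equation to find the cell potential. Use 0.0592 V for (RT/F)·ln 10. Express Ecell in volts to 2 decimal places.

+0.92 V

The Cr³⁺/Cr couple has the more positive E°, so it is the cathode; Al³⁺/Al is the anode.
E°cell = −0.732 − (−1.660) = +0.928 V, with n = 3 electrons transferred.
Balancing gives Cr³⁺(aq) + Al(s) → Cr(s) + Al³⁺(aq); hence Q = [Al³⁺(aq)] / [Cr³⁺(aq)] = 2.05 (log Q = 0.312).
Applying E = E° − (RT ln10/nF)·log Q gives +0.928 − (0.0592/3)(0.312) = +0.92 V.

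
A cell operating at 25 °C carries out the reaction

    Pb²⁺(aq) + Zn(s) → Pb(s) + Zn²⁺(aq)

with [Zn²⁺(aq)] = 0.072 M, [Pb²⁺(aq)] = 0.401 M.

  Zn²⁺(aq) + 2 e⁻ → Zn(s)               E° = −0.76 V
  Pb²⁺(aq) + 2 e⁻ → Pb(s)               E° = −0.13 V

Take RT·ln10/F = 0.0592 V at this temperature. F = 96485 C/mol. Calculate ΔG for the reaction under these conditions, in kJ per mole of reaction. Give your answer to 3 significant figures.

With Pb²⁺/Pb reduced at the cathode, E°cell = −0.13 − (−0.76) = +0.63 V and n = 2.
Here Q = [Zn²⁺(aq)] / [Pb²⁺(aq)] = 0.18 (log Q = −0.746), giving E = +0.63 − (0.0592/2)·(−0.746) = +0.6521 V.
ΔG = −nFE = −(2)(96485)(+0.6521) J/mol = −126 kJ/mol.

−126 kJ/mol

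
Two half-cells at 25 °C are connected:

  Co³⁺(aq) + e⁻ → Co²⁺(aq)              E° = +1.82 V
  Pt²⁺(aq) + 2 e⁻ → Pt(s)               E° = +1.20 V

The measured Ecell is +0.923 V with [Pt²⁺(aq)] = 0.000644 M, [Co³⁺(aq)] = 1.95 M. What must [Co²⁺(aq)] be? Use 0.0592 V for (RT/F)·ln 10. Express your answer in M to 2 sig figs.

0.00059 M

With Co³⁺/Co²⁺ at the cathode and Pt²⁺/Pt at the anode, E°cell = +1.82 − (+1.20) = +0.62 V (n = 2).
Rearranging E = E° − (0.0592/n)·log Q gives log Q = 2(+0.62 − (+0.923))/0.0592 = −10.236.
For 2 Co³⁺(aq) + Pt(s) → 2 Co²⁺(aq) + Pt²⁺(aq), the reaction quotient is Q = ([Co²⁺(aq)]^2·[Pt²⁺(aq)]) / [Co³⁺(aq)]^2.
Isolating [Co²⁺(aq)] in Q = 10^{−10.236} yields log [Co²⁺(aq)] = −3.232, i.e. 0.00059 M.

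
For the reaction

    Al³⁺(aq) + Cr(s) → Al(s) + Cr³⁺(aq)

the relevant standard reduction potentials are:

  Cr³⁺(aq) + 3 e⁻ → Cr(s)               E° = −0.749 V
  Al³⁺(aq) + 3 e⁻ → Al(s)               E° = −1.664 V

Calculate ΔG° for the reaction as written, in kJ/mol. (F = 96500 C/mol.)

In the reaction as written Al³⁺(aq) is reduced, so the Al³⁺/Al couple is the cathode and Cr³⁺/Cr is the anode.
E°cell = −1.664 − (−0.749) = −0.915 V; balancing electrons gives n = 3.
ΔG° = −nFE°cell = −(3)(96500)(−0.915) J/mol = +265 kJ/mol.

+265 kJ/mol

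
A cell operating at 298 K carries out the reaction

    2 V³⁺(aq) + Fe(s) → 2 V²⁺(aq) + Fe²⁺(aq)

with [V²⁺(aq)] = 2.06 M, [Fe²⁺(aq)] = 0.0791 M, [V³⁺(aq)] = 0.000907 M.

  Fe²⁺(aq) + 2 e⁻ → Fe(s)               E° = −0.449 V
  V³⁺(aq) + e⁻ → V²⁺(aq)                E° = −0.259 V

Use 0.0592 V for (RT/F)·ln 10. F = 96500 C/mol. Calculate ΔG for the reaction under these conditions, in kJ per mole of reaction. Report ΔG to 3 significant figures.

E°cell = −0.259 − (−0.449) = +0.190 V; the balanced reaction transfers n = 2 electrons.
The reaction quotient is ([V²⁺(aq)]^2·[Fe²⁺(aq)]) / [V³⁺(aq)]^2 = 4.08×10^5; by Nernst, E = +0.190 − (0.0592/2)(5.611) = +0.0239 V.
Finally ΔG = −nFE = −(2)(96500 C/mol)(+0.0239 V) = −4.61 kJ/mol.

−4.61 kJ/mol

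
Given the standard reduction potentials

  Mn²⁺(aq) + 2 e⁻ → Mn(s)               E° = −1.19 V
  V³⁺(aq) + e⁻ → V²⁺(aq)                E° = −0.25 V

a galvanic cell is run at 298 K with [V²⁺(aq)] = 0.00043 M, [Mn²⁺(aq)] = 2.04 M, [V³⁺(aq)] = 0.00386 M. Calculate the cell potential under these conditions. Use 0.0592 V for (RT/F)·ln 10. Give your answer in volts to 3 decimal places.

The V³⁺/V²⁺ couple has the more positive E°, so it is the cathode; Mn²⁺/Mn is the anode.
E°cell = −0.25 − (−1.19) = +0.94 V, with n = 2 electrons transferred.
For the overall reaction 2 V³⁺(aq) + Mn(s) → 2 V²⁺(aq) + Mn²⁺(aq), Q = ([V²⁺(aq)]^2·[Mn²⁺(aq)]) / [V³⁺(aq)]^2 = 0.0253, giving log Q = −1.597.
E = E° − (0.0592/n)·log Q = +0.94 − (0.0592/2)(−1.597) = +0.987 V.

+0.987 V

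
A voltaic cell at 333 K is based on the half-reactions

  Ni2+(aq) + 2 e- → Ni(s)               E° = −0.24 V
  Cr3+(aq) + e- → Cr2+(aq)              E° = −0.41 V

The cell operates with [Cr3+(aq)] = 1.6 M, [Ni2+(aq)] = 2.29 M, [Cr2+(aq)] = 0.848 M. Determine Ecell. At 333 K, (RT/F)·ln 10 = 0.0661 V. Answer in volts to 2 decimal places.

Ni²⁺/Ni is reduced (cathode, E° = −0.24 V) and Cr³⁺/Cr²⁺ is oxidized (anode).
E°cell = E°cat − E°an = −0.24 − (−0.41) = +0.17 V; n = 2.
Balancing gives Ni2+(aq) + 2 Cr2+(aq) → Ni(s) + 2 Cr3+(aq); hence Q = [Cr3+(aq)]^2 / ([Ni2+(aq)]·[Cr2+(aq)]^2) = 1.55 (log Q = 0.192).
By the Nernst equation, E = +0.17 − (0.0661/2)·(0.192) = +0.16 V.

+0.16 V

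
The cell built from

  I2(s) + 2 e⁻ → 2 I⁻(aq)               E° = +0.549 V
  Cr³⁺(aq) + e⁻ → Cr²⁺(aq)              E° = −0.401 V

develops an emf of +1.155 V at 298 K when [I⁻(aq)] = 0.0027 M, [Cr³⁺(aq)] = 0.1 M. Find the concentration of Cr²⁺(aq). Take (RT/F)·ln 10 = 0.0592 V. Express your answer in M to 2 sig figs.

I₂/I⁻ is the cathode (higher E°); E°cell = +0.549 − (−0.401) = +0.950 V with n = 2.
Rearranging E = E° − (0.0592/n)·log Q gives log Q = 2(+0.950 − (+1.155))/0.0592 = −6.926.
For I2(s) + 2 Cr²⁺(aq) → 2 I⁻(aq) + 2 Cr³⁺(aq), the reaction quotient is Q = ([I⁻(aq)]^2·[Cr³⁺(aq)]^2) / [Cr²⁺(aq)]^2.
Substituting the known concentrations and solving, log [Cr²⁺(aq)] = −0.106 and [Cr²⁺(aq)] = 0.78 M.

0.78 M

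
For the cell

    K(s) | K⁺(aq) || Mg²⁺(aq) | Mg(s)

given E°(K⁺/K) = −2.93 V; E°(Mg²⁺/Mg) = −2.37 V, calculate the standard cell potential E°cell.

By convention the left-hand electrode in cell notation is the anode (oxidation) and the right-hand electrode is the cathode (reduction).
E°cell = E°(right) − E°(left) = −2.37 − (−2.93) = +0.56 V.

+0.56 V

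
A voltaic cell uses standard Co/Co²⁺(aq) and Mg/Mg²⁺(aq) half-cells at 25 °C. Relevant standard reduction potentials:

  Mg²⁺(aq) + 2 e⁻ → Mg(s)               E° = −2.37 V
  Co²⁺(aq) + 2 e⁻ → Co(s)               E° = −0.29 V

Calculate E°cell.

+2.08 V

Of the two couples in this cell, the one with the more positive reduction potential is reduced at the cathode: here that is Co²⁺/Co (−0.29 V); Mg²⁺/Mg (−2.37 V) is the anode.
E°cell = E°(cathode) − E°(anode) = −0.29 − (−2.37) = +2.08 V.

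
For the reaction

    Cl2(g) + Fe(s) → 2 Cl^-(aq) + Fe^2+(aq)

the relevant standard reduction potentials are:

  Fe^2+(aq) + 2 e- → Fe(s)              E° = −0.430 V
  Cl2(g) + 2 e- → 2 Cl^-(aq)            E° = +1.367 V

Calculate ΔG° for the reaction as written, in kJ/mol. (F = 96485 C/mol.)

In the reaction as written Cl2(g) is reduced, so the Cl₂/Cl⁻ couple is the cathode and Fe²⁺/Fe is the anode.
E°cell = +1.367 − (−0.430) = +1.797 V; balancing electrons gives n = 2.
ΔG° = −nFE°cell = −(2)(96485)(+1.797) J/mol = −347 kJ/mol.

−347 kJ/mol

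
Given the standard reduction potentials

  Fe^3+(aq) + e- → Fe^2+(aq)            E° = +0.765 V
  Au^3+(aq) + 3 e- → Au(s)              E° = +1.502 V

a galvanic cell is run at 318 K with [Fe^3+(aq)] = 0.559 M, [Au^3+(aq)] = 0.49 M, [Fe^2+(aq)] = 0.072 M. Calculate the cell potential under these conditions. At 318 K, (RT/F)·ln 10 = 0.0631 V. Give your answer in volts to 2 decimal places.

Au³⁺/Au is reduced (cathode, E° = +1.502 V) and Fe³⁺/Fe²⁺ is oxidized (anode).
E°cell = +1.502 − (+0.765) = +0.737 V, with n = 3 electrons transferred.
For the overall reaction Au^3+(aq) + 3 Fe^2+(aq) → Au(s) + 3 Fe^3+(aq), Q = [Fe^3+(aq)]^3 / ([Au^3+(aq)]·[Fe^2+(aq)]^3) = 955, giving log Q = 2.980.
Applying E = E° − (RT ln10/nF)·log Q gives +0.737 − (0.0631/3)(2.980) = +0.67 V.

+0.67 V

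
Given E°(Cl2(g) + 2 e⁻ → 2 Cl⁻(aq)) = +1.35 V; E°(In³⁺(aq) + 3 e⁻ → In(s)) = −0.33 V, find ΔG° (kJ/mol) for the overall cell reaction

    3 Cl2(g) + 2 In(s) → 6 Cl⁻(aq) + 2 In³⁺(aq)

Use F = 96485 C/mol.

In the reaction as written Cl2(g) is reduced, so the Cl₂/Cl⁻ couple is the cathode and In³⁺/In is the anode.
E°cell = +1.35 − (−0.33) = +1.68 V; balancing electrons gives n = 6.
ΔG° = −nFE°cell = −(6)(96485)(+1.68) J/mol = −973 kJ/mol.

−973 kJ/mol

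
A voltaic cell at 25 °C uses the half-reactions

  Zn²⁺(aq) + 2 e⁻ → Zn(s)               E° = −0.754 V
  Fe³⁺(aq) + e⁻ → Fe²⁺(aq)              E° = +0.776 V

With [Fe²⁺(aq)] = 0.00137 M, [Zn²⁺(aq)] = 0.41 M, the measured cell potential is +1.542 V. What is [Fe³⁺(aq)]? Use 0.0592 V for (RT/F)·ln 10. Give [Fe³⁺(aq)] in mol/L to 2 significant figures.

0.0014 M

The Fe³⁺/Fe²⁺ couple has the larger reduction potential, so it is the cathode: E°cell = +0.776 − (−0.754) = +1.530 V and n = 2.
Rearranging E = E° − (0.0592/n)·log Q gives log Q = 2(+1.530 − (+1.542))/0.0592 = −0.405.
The balanced reaction is 2 Fe³⁺(aq) + Zn(s) → 2 Fe²⁺(aq) + Zn²⁺(aq), so Q = ([Fe²⁺(aq)]^2·[Zn²⁺(aq)]) / [Fe³⁺(aq)]^2.
Substituting the known concentrations and solving, log [Fe³⁺(aq)] = −2.854 and [Fe³⁺(aq)] = 0.0014 M.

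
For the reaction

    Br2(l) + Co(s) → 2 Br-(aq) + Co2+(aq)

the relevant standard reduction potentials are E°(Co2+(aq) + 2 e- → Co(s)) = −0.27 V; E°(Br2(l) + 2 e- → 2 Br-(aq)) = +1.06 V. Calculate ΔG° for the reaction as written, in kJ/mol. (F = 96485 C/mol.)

−257 kJ/mol

In the reaction as written Br2(l) is reduced, so the Br₂/Br⁻ couple is the cathode and Co²⁺/Co is the anode.
E°cell = +1.06 − (−0.27) = +1.33 V; balancing electrons gives n = 2.
ΔG° = −nFE°cell = −(2)(96485)(+1.33) J/mol = −257 kJ/mol.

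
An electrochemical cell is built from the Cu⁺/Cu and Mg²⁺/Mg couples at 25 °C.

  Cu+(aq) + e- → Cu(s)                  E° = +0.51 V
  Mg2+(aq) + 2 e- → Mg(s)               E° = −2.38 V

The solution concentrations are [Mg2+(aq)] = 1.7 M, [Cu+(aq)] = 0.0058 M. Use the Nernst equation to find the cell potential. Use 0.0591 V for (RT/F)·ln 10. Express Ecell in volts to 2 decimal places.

Since E°(Cu⁺/Cu) > E°(Mg²⁺/Mg), Cu⁺/Cu serves as the cathode.
E°cell = E°cat − E°an = +0.51 − (−2.38) = +2.89 V; n = 2.
The balanced reaction is 2 Cu+(aq) + Mg(s) → 2 Cu(s) + Mg2+(aq), so Q = [Mg2+(aq)] / [Cu+(aq)]^2 = 5.05×10^4 and log Q = 4.704.
Applying E = E° − (RT ln10/nF)·log Q gives +2.89 − (0.0591/2)(4.704) = +2.75 V.

+2.75 V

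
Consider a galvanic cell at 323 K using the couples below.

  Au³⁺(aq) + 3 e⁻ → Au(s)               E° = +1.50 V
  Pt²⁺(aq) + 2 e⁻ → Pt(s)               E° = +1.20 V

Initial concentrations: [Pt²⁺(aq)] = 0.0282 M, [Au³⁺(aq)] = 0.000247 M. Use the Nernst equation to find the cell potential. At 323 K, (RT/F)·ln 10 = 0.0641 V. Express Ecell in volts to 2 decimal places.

Since E°(Au³⁺/Au) > E°(Pt²⁺/Pt), Au³⁺/Au serves as the cathode.
E°cell = E°cat − E°an = +1.50 − (+1.20) = +0.30 V; n = 6.
The balanced reaction is 2 Au³⁺(aq) + 3 Pt(s) → 2 Au(s) + 3 Pt²⁺(aq), so Q = [Pt²⁺(aq)]^3 / [Au³⁺(aq)]^2 = 368 and log Q = 2.565.
E = E° − (0.0641/n)·log Q = +0.30 − (0.0641/6)(2.565) = +0.27 V.

+0.27 V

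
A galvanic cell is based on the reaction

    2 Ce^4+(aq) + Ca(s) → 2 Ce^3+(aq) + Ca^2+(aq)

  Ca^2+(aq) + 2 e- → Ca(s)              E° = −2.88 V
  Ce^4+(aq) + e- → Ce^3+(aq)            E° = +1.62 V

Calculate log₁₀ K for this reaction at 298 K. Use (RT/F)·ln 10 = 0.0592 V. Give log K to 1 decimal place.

The Ce⁴⁺/Ce³⁺ couple is reduced (cathode); E°cell = +1.62 − (−2.88) = +4.50 V with n = 2.
At equilibrium E = 0, so log K = nE°cell / 0.0592 = (2)(+4.50) / 0.0592 = 152.0.

log K = 152.0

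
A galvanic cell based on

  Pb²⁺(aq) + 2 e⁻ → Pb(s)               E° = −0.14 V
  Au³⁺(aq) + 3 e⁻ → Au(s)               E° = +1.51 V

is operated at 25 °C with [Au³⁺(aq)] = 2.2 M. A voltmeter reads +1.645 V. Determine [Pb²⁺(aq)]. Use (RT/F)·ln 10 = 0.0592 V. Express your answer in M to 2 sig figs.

With Au³⁺/Au at the cathode and Pb²⁺/Pb at the anode, E°cell = +1.51 − (−0.14) = +1.65 V (n = 6).
Rearranging E = E° − (0.0592/n)·log Q gives log Q = 6(+1.65 − (+1.645))/0.0592 = 0.507.
The balanced reaction is 2 Au³⁺(aq) + 3 Pb(s) → 2 Au(s) + 3 Pb²⁺(aq), so Q = [Pb²⁺(aq)]^3 / [Au³⁺(aq)]^2.
Isolating [Pb²⁺(aq)] in Q = 10^{0.507} yields log [Pb²⁺(aq)] = 0.397, i.e. 2.5 M.

2.5 M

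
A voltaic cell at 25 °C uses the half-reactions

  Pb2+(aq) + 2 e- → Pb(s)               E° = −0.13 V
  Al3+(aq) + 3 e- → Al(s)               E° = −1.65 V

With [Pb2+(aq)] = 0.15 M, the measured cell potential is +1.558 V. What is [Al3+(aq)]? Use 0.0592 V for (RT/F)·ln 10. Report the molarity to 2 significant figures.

0.00069 M

Pb²⁺/Pb is the cathode (higher E°); E°cell = −0.13 − (−1.65) = +1.52 V with n = 6.
Rearranging E = E° − (0.0592/n)·log Q gives log Q = 6(+1.52 − (+1.558))/0.0592 = −3.851.
The balanced reaction is 3 Pb2+(aq) + 2 Al(s) → 3 Pb(s) + 2 Al3+(aq), so Q = [Al3+(aq)]^2 / [Pb2+(aq)]^3.
Substituting the known concentrations and solving, log [Al3+(aq)] = −3.161 and [Al3+(aq)] = 0.00069 M.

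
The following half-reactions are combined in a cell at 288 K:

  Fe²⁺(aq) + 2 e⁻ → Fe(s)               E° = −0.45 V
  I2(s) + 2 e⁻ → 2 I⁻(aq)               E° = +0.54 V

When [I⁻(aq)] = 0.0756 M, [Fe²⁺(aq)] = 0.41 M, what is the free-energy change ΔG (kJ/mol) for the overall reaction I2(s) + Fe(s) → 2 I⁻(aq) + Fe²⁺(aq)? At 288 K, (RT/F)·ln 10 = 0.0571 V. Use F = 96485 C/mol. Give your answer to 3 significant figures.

The standard cell potential is +0.54 − (−0.45) = +0.99 V, with n = 2 electrons in the balanced equation.
Here Q = [I⁻(aq)]^2·[Fe²⁺(aq)] = 0.00234 (log Q = −2.630), giving E = +0.99 − (0.0571/2)·(−2.630) = +1.0651 V.
Finally ΔG = −nFE = −(2)(96485 C/mol)(+1.0651 V) = −206 kJ/mol.

−206 kJ/mol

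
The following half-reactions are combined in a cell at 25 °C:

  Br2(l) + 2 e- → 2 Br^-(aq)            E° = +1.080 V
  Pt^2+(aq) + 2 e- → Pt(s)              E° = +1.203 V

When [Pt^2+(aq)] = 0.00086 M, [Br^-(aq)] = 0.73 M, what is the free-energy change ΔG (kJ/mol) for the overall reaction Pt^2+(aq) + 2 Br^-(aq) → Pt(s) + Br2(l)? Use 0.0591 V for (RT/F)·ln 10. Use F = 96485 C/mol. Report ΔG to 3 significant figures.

With Pt²⁺/Pt reduced at the cathode, E°cell = +1.203 − (+1.080) = +0.123 V and n = 2.
Here Q = 1 / ([Pt^2+(aq)]·[Br^-(aq)]^2) = 2.18×10^3 (log Q = 3.339), giving E = +0.123 − (0.0591/2)·(3.339) = +0.0243 V.
Finally ΔG = −nFE = −(2)(96485 C/mol)(+0.0243 V) = −4.69 kJ/mol.

−4.69 kJ/mol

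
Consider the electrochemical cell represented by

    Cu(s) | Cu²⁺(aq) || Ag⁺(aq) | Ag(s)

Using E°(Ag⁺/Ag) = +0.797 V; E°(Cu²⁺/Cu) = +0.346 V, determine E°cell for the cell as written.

By convention the left-hand electrode in cell notation is the anode (oxidation) and the right-hand electrode is the cathode (reduction).
E°cell = E°(right) − E°(left) = +0.797 − (+0.346) = +0.451 V.

+0.451 V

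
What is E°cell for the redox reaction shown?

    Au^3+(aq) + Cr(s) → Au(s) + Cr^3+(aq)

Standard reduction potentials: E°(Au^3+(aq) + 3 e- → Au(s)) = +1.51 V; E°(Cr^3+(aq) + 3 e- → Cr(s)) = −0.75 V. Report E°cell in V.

Au^3+(aq) gains electrons, so the Au³⁺/Au couple is the cathode; the Cr³⁺/Cr couple is the anode.
E°cell = E°(cathode) − E°(anode) = +1.51 − (−0.75) = +2.26 V.
The positive value indicates the reaction is spontaneous as written.

+2.26 V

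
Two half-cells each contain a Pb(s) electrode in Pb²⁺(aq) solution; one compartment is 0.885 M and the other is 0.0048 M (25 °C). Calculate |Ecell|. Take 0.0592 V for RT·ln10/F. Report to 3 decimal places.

0.067 V

For a concentration cell E°cell = 0, since both electrodes use the same couple.
The compartment with the higher Pb²⁺(aq) concentration (0.885 M) acts as the cathode; ions are reduced there and produced at the dilute (0.0048 M) anode.
With n = 2, Ecell = −(0.0592/2)·log([dilute]/[conc]) = −(0.0592/2)·log(0.0048/0.885) = +0.067 V.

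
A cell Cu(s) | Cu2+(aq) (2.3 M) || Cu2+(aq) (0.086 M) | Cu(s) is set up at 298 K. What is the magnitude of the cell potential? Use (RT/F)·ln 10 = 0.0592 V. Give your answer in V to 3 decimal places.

For a concentration cell E°cell = 0, since both electrodes use the same couple.
The compartment with the higher Cu2+(aq) concentration (2.3 M) acts as the cathode; ions are reduced there and produced at the dilute (0.086 M) anode.
With n = 2, Ecell = −(0.0592/2)·log([dilute]/[conc]) = −(0.0592/2)·log(0.086/2.3) = +0.042 V.

0.042 V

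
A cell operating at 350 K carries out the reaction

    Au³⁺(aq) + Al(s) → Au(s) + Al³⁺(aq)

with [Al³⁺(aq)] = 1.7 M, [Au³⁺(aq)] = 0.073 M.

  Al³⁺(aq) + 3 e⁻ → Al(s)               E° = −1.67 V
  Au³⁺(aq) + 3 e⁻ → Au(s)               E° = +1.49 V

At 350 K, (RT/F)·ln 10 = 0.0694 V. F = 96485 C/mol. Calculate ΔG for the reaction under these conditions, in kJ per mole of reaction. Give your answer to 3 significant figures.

With Au³⁺/Au reduced at the cathode, E°cell = +1.49 − (−1.67) = +3.16 V and n = 3.
Q = [Al³⁺(aq)] / [Au³⁺(aq)] = 23.3, so log Q = 1.367 and E = +3.16 − (0.0694/3)(1.367) = +3.1284 V.
Then ΔG = −nFE = −3 × 96485 × +3.1284 J/mol = −906 kJ/mol.

−906 kJ/mol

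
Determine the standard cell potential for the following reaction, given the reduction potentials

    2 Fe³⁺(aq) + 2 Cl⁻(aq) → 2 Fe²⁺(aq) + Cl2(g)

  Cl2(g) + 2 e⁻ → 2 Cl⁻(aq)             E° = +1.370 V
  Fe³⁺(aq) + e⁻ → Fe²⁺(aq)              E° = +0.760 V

Fe³⁺(aq) gains electrons, so the Fe³⁺/Fe²⁺ couple is the cathode; the Cl₂/Cl⁻ couple is the anode.
E°cell = E°(cathode) − E°(anode) = +0.760 − (+1.370) = −0.610 V.
The negative E°cell means the reaction is non-spontaneous in the direction written.

−0.610 V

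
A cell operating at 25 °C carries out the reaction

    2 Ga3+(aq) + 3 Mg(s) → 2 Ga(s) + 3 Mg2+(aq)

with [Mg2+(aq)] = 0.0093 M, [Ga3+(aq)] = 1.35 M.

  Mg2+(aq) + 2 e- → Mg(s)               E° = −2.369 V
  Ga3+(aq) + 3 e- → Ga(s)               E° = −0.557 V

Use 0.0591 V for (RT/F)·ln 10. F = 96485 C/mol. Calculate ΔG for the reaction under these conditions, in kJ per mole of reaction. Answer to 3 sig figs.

−1090 kJ/mol

E°cell = −0.557 − (−2.369) = +1.812 V; the balanced reaction transfers n = 6 electrons.
Here Q = [Mg2+(aq)]^3 / [Ga3+(aq)]^2 = 4.41×10^−7 (log Q = −6.355), giving E = +1.812 − (0.0591/6)·(−6.355) = +1.8746 V.
Finally ΔG = −nFE = −(6)(96485 C/mol)(+1.8746 V) = −1090 kJ/mol.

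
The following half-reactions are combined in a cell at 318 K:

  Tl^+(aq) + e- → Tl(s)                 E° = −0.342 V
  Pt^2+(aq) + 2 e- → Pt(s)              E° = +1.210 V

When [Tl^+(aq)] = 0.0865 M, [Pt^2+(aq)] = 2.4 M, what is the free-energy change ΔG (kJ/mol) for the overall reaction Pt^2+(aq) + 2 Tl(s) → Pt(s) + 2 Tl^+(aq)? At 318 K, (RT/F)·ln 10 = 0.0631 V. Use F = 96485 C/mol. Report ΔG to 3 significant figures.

E°cell = +1.210 − (−0.342) = +1.552 V; the balanced reaction transfers n = 2 electrons.
Here Q = [Tl^+(aq)]^2 / [Pt^2+(aq)] = 0.00312 (log Q = −2.506), giving E = +1.552 − (0.0631/2)·(−2.506) = +1.6311 V.
Then ΔG = −nFE = −2 × 96485 × +1.6311 J/mol = −315 kJ/mol.

−315 kJ/mol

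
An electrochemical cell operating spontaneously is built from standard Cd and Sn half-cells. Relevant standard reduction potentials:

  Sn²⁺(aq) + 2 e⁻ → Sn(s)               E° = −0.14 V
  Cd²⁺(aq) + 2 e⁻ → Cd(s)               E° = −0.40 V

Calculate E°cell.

Of the two couples in this cell, the one with the more positive reduction potential is reduced at the cathode: here that is Sn²⁺/Sn (−0.14 V); Cd²⁺/Cd (−0.40 V) is the anode.
E°cell = E°(cathode) − E°(anode) = −0.14 − (−0.40) = +0.26 V.

+0.26 V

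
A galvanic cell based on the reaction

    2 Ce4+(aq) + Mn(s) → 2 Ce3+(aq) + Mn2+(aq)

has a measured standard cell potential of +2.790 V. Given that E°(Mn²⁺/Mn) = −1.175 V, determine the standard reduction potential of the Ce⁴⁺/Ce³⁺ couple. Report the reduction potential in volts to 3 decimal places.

+1.615 V

In the reaction as written the Ce⁴⁺/Ce³⁺ couple is reduced (cathode) and Mn²⁺/Mn is oxidized (anode), so E°cell = E°(Ce⁴⁺/Ce³⁺) − E°(Mn²⁺/Mn).
E°(Ce⁴⁺/Ce³⁺) = E°cell + E°(anode) = +2.790 + (−1.175) = +1.615 V.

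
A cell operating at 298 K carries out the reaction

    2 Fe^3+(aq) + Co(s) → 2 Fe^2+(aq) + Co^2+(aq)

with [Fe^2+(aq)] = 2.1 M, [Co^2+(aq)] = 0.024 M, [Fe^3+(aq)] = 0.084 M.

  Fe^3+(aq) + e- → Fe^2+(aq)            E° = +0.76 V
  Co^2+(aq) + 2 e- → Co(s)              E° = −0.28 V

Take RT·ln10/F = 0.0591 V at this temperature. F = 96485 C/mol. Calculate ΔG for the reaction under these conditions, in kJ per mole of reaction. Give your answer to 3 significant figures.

−194 kJ/mol

E°cell = +0.76 − (−0.28) = +1.04 V; the balanced reaction transfers n = 2 electrons.
Here Q = ([Fe^2+(aq)]^2·[Co^2+(aq)]) / [Fe^3+(aq)]^2 = 15 (log Q = 1.176), giving E = +1.04 − (0.0591/2)·(1.176) = +1.0052 V.
Then ΔG = −nFE = −2 × 96485 × +1.0052 J/mol = −194 kJ/mol.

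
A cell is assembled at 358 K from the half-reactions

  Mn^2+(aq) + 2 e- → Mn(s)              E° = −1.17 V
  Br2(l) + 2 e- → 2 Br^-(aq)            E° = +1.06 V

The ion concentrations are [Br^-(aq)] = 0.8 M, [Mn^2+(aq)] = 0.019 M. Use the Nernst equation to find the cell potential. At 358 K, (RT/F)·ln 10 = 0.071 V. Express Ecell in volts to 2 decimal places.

+2.30 V

Since E°(Br₂/Br⁻) > E°(Mn²⁺/Mn), Br₂/Br⁻ serves as the cathode.
E°cell = +1.06 − (−1.17) = +2.23 V, with n = 2 electrons transferred.
Balancing gives Br2(l) + Mn(s) → 2 Br^-(aq) + Mn^2+(aq); hence Q = [Br^-(aq)]^2·[Mn^2+(aq)] = 0.0122 (log Q = −1.915).
E = E° − (0.071/n)·log Q = +2.23 − (0.071/2)(−1.915) = +2.30 V.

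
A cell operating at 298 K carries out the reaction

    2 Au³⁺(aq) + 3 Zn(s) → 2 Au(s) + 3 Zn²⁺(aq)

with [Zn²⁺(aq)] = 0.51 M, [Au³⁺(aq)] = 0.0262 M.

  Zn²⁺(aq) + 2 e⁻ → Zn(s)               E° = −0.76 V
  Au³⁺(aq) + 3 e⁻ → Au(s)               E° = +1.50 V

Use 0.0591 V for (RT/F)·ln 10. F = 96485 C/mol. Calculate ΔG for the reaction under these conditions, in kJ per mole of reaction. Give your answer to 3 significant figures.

With Au³⁺/Au reduced at the cathode, E°cell = +1.50 − (−0.76) = +2.26 V and n = 6.
The reaction quotient is [Zn²⁺(aq)]^3 / [Au³⁺(aq)]^2 = 193; by Nernst, E = +2.26 − (0.0591/6)(2.286) = +2.2375 V.
Then ΔG = −nFE = −6 × 96485 × +2.2375 J/mol = −1300 kJ/mol.

−1300 kJ/mol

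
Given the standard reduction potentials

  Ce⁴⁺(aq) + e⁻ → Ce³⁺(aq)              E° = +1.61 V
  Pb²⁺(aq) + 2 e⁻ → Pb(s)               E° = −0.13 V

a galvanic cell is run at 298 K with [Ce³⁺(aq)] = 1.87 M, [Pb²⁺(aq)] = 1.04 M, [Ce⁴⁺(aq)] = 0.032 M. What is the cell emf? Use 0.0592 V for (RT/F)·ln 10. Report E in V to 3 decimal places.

+1.635 V

The Ce⁴⁺/Ce³⁺ couple has the more positive E°, so it is the cathode; Pb²⁺/Pb is the anode.
E°cell = E°cat − E°an = +1.61 − (−0.13) = +1.74 V; n = 2.
For the overall reaction 2 Ce⁴⁺(aq) + Pb(s) → 2 Ce³⁺(aq) + Pb²⁺(aq), Q = ([Ce³⁺(aq)]^2·[Pb²⁺(aq)]) / [Ce⁴⁺(aq)]^2 = 3.55×10^3, giving log Q = 3.550.
E = E° − (0.0592/n)·log Q = +1.74 − (0.0592/2)(3.550) = +1.635 V.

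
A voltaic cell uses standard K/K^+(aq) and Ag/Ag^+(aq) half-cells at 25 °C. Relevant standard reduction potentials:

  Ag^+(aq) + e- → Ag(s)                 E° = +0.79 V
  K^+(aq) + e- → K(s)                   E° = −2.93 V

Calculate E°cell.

Of the two couples in this cell, the one with the more positive reduction potential is reduced at the cathode: here that is Ag⁺/Ag (+0.79 V); K⁺/K (−2.93 V) is the anode.
E°cell = E°(cathode) − E°(anode) = +0.79 − (−2.93) = +3.72 V.

+3.72 V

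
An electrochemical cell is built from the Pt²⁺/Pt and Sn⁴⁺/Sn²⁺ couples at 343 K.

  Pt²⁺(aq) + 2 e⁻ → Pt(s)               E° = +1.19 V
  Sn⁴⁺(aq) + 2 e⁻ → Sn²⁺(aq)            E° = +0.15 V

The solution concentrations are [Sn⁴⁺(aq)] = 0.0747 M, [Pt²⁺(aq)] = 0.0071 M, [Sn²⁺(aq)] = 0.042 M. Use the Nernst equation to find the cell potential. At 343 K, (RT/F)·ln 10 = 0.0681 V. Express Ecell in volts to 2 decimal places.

The Pt²⁺/Pt couple has the more positive E°, so it is the cathode; Sn⁴⁺/Sn²⁺ is the anode.
The standard potential is +1.19 − (+0.15) = +1.04 V and the balanced reaction transfers n = 2 electrons.
The balanced reaction is Pt²⁺(aq) + Sn²⁺(aq) → Pt(s) + Sn⁴⁺(aq), so Q = [Sn⁴⁺(aq)] / ([Pt²⁺(aq)]·[Sn²⁺(aq)]) = 251 and log Q = 2.399.
E = E° − (0.0681/n)·log Q = +1.04 − (0.0681/2)(2.399) = +0.96 V.

+0.96 V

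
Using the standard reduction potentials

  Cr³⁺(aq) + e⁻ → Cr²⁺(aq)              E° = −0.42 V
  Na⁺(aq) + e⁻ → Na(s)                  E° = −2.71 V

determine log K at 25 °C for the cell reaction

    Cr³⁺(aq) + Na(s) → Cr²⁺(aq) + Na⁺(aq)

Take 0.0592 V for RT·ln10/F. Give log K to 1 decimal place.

log K = 38.7

The Cr³⁺/Cr²⁺ couple is reduced (cathode); E°cell = −0.42 − (−2.71) = +2.29 V with n = 1.
At equilibrium E = 0, so log K = nE°cell / 0.0592 = (1)(+2.29) / 0.0592 = 38.7.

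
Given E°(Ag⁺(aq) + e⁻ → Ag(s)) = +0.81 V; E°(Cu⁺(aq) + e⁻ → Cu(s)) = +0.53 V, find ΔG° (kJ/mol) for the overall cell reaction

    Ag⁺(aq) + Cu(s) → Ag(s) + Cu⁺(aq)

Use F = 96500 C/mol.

−27.0 kJ/mol

In the reaction as written Ag⁺(aq) is reduced, so the Ag⁺/Ag couple is the cathode and Cu⁺/Cu is the anode.
E°cell = +0.81 − (+0.53) = +0.28 V; balancing electrons gives n = 1.
ΔG° = −nFE°cell = −(1)(96500)(+0.28) J/mol = −27.0 kJ/mol.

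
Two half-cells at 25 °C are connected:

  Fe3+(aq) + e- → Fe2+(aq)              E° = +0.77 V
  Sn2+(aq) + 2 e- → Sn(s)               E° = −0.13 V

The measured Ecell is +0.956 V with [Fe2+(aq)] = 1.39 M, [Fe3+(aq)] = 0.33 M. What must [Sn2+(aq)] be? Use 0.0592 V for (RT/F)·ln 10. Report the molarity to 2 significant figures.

0.00072 M

Fe³⁺/Fe²⁺ is the cathode (higher E°); E°cell = +0.77 − (−0.13) = +0.90 V with n = 2.
From the Nernst equation, log Q = n(E° − E)/0.0592 = 2·(+0.90 − (+0.956))/0.0592 = −1.892.
Balancing electrons gives 2 Fe3+(aq) + Sn(s) → 2 Fe2+(aq) + Sn2+(aq); thus Q = ([Fe2+(aq)]^2·[Sn2+(aq)]) / [Fe3+(aq)]^2.
Substituting the known concentrations and solving, log [Sn2+(aq)] = −3.141 and [Sn2+(aq)] = 0.00072 M.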